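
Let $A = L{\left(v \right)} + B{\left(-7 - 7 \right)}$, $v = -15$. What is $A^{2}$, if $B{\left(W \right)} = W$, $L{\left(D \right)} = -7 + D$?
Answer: $1296$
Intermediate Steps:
$A = -36$ ($A = \left(-7 - 15\right) - 14 = -22 - 14 = -36$)
$A^{2} = \left(-36\right)^{2} = 1296$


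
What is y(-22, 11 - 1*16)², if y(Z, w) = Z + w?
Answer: 729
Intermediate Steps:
y(-22, 11 - 1*16)² = (-22 + (11 - 1*16))² = (-22 + (11 - 16))² = (-22 - 5)² = (-27)² = 729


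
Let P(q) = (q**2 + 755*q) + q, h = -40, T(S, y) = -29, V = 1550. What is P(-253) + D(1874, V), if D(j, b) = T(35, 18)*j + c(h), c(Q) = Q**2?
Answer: -180005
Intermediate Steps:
P(q) = q**2 + 756*q
D(j, b) = 1600 - 29*j (D(j, b) = -29*j + (-40)**2 = -29*j + 1600 = 1600 - 29*j)
P(-253) + D(1874, V) = -253*(756 - 253) + (1600 - 29*1874) = -253*503 + (1600 - 54346) = -127259 - 52746 = -180005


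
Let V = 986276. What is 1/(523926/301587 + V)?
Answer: 7733/7626885742 ≈ 1.0139e-6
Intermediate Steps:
1/(523926/301587 + V) = 1/(523926/301587 + 986276) = 1/(523926*(1/301587) + 986276) = 1/(13434/7733 + 986276) = 1/(7626885742/7733) = 7733/7626885742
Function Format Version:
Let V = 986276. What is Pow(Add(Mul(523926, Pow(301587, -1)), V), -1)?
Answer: Rational(7733, 7626885742) ≈ 1.0139e-6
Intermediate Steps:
Pow(Add(Mul(523926, Pow(301587, -1)), V), -1) = Pow(Add(Mul(523926, Pow(301587, -1)), 986276), -1) = Pow(Add(Mul(523926, Rational(1, 301587)), 986276), -1) = Pow(Add(Rational(13434, 7733), 986276), -1) = Pow(Rational(7626885742, 7733), -1) = Rational(7733, 7626885742)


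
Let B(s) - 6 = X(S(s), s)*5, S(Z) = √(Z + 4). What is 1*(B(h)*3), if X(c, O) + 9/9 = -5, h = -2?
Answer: -72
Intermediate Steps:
S(Z) = √(4 + Z)
X(c, O) = -6 (X(c, O) = -1 - 5 = -6)
B(s) = -24 (B(s) = 6 - 6*5 = 6 - 30 = -24)
1*(B(h)*3) = 1*(-24*3) = 1*(-72) = -72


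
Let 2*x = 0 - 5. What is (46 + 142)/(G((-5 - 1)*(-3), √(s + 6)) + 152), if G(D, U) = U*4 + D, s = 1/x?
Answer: 39950/36013 - 376*√35/36013 ≈ 1.0476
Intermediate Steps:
x = -5/2 (x = (0 - 5)/2 = (½)*(-5) = -5/2 ≈ -2.5000)
s = -⅖ (s = 1/(-5/2) = -⅖ ≈ -0.40000)
G(D, U) = D + 4*U (G(D, U) = 4*U + D = D + 4*U)
(46 + 142)/(G((-5 - 1)*(-3), √(s + 6)) + 152) = (46 + 142)/(((-5 - 1)*(-3) + 4*√(-⅖ + 6)) + 152) = 188/((-6*(-3) + 4*√(28/5)) + 152) = 188/((18 + 4*(2*√35/5)) + 152) = 188/((18 + 8*√35/5) + 152) = 188/(170 + 8*√35/5)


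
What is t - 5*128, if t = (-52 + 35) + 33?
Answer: -624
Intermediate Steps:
t = 16 (t = -17 + 33 = 16)
t - 5*128 = 16 - 5*128 = 16 - 640 = -624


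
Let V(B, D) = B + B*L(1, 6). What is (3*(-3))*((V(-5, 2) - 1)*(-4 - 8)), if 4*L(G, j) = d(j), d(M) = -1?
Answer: -513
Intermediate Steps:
L(G, j) = -¼ (L(G, j) = (¼)*(-1) = -¼)
V(B, D) = 3*B/4 (V(B, D) = B + B*(-¼) = B - B/4 = 3*B/4)
(3*(-3))*((V(-5, 2) - 1)*(-4 - 8)) = (3*(-3))*(((¾)*(-5) - 1)*(-4 - 8)) = -9*(-15/4 - 1)*(-12) = -(-171)*(-12)/4 = -9*57 = -513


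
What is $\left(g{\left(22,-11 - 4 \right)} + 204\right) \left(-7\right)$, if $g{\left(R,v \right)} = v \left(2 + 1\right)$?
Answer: $-1113$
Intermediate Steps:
$g{\left(R,v \right)} = 3 v$ ($g{\left(R,v \right)} = v 3 = 3 v$)
$\left(g{\left(22,-11 - 4 \right)} + 204\right) \left(-7\right) = \left(3 \left(-11 - 4\right) + 204\right) \left(-7\right) = \left(3 \left(-15\right) + 204\right) \left(-7\right) = \left(-45 + 204\right) \left(-7\right) = 159 \left(-7\right) = -1113$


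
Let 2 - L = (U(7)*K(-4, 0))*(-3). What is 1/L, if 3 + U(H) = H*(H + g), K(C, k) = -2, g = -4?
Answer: -1/106 ≈ -0.0094340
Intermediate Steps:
U(H) = -3 + H*(-4 + H) (U(H) = -3 + H*(H - 4) = -3 + H*(-4 + H))
L = -106 (L = 2 - (-3 + 7² - 4*7)*(-2)*(-3) = 2 - (-3 + 49 - 28)*(-2)*(-3) = 2 - 18*(-2)*(-3) = 2 - (-36)*(-3) = 2 - 1*108 = 2 - 108 = -106)
1/L = 1/(-106) = -1/106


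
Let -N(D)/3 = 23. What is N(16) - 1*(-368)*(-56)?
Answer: -20677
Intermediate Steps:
N(D) = -69 (N(D) = -3*23 = -69)
N(16) - 1*(-368)*(-56) = -69 - 1*(-368)*(-56) = -69 + 368*(-56) = -69 - 20608 = -20677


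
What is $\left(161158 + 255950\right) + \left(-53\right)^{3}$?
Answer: $268231$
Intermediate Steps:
$\left(161158 + 255950\right) + \left(-53\right)^{3} = 417108 - 148877 = 268231$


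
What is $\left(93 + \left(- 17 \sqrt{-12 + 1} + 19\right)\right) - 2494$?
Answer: $-2382 - 17 i \sqrt{11} \approx -2382.0 - 56.383 i$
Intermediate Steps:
$\left(93 + \left(- 17 \sqrt{-12 + 1} + 19\right)\right) - 2494 = \left(93 + \left(- 17 \sqrt{-11} + 19\right)\right) - 2494 = \left(93 + \left(- 17 i \sqrt{11} + 19\right)\right) - 2494 = \left(93 + \left(19 - 17 i \sqrt{11}\right)\right) - 2494 = \left(112 - 17 i \sqrt{11}\right) - 2494 = -2382 - 17 i \sqrt{11}$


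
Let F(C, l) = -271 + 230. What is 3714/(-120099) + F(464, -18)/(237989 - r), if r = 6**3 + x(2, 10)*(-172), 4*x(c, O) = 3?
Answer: -42309147/1360561538 ≈ -0.031097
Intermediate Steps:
x(c, O) = 3/4 (x(c, O) = (1/4)*3 = 3/4)
F(C, l) = -41
r = 87 (r = 6**3 + (3/4)*(-172) = 216 - 129 = 87)
3714/(-120099) + F(464, -18)/(237989 - r) = 3714/(-120099) - 41/(237989 - 1*87) = 3714*(-1/120099) - 41/(237989 - 87) = -1238/40033 - 41/237902 = -42309147/1360561538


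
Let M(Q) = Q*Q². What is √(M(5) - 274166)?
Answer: 3*I*√30449 ≈ 523.49*I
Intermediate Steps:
M(Q) = Q³
√(M(5) - 274166) = √(5³ - 274166) = √(125 - 274166) = √(-274041) = 3*I*√30449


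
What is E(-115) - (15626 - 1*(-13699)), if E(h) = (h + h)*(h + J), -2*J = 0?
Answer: -2875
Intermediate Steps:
J = 0 (J = -½*0 = 0)
E(h) = 2*h² (E(h) = (h + h)*(h + 0) = (2*h)*h = 2*h²)
E(-115) - (15626 - 1*(-13699)) = 2*(-115)² - (15626 - 1*(-13699)) = 2*13225 - (15626 + 13699) = 26450 - 1*29325 = 26450 - 29325 = -2875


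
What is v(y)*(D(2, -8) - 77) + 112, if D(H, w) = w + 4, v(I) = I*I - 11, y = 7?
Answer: -2966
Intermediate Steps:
v(I) = -11 + I**2 (v(I) = I**2 - 11 = -11 + I**2)
D(H, w) = 4 + w
v(y)*(D(2, -8) - 77) + 112 = (-11 + 7**2)*((4 - 8) - 77) + 112 = (-11 + 49)*(-4 - 77) + 112 = 38*(-81) + 112 = -3078 + 112 = -2966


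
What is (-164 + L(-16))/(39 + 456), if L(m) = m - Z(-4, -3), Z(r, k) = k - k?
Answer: -4/11 ≈ -0.36364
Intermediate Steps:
Z(r, k) = 0
L(m) = m (L(m) = m - 1*0 = m + 0 = m)
(-164 + L(-16))/(39 + 456) = (-164 - 16)/(39 + 456) = -180/495 = -180*1/495 = -4/11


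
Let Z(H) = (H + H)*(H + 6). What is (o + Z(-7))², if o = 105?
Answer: 14161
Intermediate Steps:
Z(H) = 2*H*(6 + H) (Z(H) = (2*H)*(6 + H) = 2*H*(6 + H))
(o + Z(-7))² = (105 + 2*(-7)*(6 - 7))² = (105 + 2*(-7)*(-1))² = (105 + 14)² = 119² = 14161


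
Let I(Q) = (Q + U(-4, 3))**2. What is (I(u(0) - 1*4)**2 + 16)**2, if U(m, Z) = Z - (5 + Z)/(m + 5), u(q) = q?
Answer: 43256929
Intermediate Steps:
U(m, Z) = Z - (5 + Z)/(5 + m)
I(Q) = (-5 + Q)**2 (I(Q) = (Q + (-5 + 4*3 + 3*(-4))/(5 - 4))**2 = (Q + (-5 + 12 - 12)/1)**2 = (Q + 1*(-5))**2 = (Q - 5)**2 = (-5 + Q)**2)
(I(u(0) - 1*4)**2 + 16)**2 = (((-5 + (0 - 1*4))**2)**2 + 16)**2 = (((-5 + (0 - 4))**2)**2 + 16)**2 = (((-5 - 4)**2)**2 + 16)**2 = (((-9)**2)**2 + 16)**2 = (81**2 + 16)**2 = (6561 + 16)**2 = 6577**2 = 43256929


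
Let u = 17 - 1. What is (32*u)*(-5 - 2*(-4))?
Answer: 1536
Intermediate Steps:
u = 16
(32*u)*(-5 - 2*(-4)) = (32*16)*(-5 - 2*(-4)) = 512*(-5 + 8) = 512*3 = 1536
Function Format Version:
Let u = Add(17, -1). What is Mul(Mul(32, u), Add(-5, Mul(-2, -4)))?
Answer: 1536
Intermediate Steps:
u = 16
Mul(Mul(32, u), Add(-5, Mul(-2, -4))) = Mul(Mul(32, 16), Add(-5, Mul(-2, -4))) = Mul(512, Add(-5, 8)) = Mul(512, 3) = 1536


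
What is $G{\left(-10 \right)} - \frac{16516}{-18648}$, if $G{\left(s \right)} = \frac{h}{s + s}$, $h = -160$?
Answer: $\frac{41425}{4662} \approx 8.8857$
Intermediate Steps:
$G{\left(s \right)} = - \frac{80}{s}$ ($G{\left(s \right)} = - \frac{160}{s + s} = - \frac{160}{2 s} = - 160 \frac{1}{2 s} = - \frac{80}{s}$)
$G{\left(-10 \right)} - \frac{16516}{-18648} = - \frac{80}{-10} - \frac{16516}{-18648} = \left(-80\right) \left(- \frac{1}{10}\right) - 16516 \left(- \frac{1}{18648}\right) = 8 - - \frac{4129}{4662} = 8 + \frac{4129}{4662} = \frac{41425}{4662}$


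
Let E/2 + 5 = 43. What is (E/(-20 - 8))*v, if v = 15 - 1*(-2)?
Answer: -323/7 ≈ -46.143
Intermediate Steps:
E = 76 (E = -10 + 2*43 = -10 + 86 = 76)
v = 17 (v = 15 + 2 = 17)
(E/(-20 - 8))*v = (76/(-20 - 8))*17 = (76/(-28))*17 = -1/28*76*17 = -19/7*17 = -323/7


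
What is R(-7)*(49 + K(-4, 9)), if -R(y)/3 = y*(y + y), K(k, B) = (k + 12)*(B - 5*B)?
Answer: 70266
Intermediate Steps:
K(k, B) = -4*B*(12 + k) (K(k, B) = (12 + k)*(-4*B) = -4*B*(12 + k))
R(y) = -6*y**2 (R(y) = -3*y*(y + y) = -3*y*2*y = -6*y**2)
R(-7)*(49 + K(-4, 9)) = (-6*(-7)**2)*(49 - 4*9*(12 - 4)) = (-6*49)*(49 - 4*9*8) = -294*(49 - 288) = -294*(-239) = 70266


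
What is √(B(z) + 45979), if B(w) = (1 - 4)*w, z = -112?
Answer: √46315 ≈ 215.21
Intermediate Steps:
B(w) = -3*w
√(B(z) + 45979) = √(-3*(-112) + 45979) = √(336 + 45979) = √46315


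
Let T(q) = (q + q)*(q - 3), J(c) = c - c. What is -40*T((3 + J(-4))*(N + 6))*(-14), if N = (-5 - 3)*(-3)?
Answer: 8769600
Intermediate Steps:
J(c) = 0
N = 24 (N = -8*(-3) = 24)
T(q) = 2*q*(-3 + q) (T(q) = (2*q)*(-3 + q) = 2*q*(-3 + q))
-40*T((3 + J(-4))*(N + 6))*(-14) = -80*(3 + 0)*(24 + 6)*(-3 + (3 + 0)*(24 + 6))*(-14) = -80*3*30*(-3 + 3*30)*(-14) = -80*90*(-3 + 90)*(-14) = -80*90*87*(-14) = -40*15660*(-14) = -626400*(-14) = 8769600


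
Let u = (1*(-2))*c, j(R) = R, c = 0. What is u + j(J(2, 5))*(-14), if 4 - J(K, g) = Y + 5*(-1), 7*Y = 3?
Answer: -120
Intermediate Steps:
Y = 3/7 (Y = (1/7)*3 = 3/7 ≈ 0.42857)
J(K, g) = 60/7 (J(K, g) = 4 - (3/7 + 5*(-1)) = 4 - (3/7 - 5) = 4 - 1*(-32/7) = 4 + 32/7 = 60/7)
u = 0 (u = (1*(-2))*0 = -2*0 = 0)
u + j(J(2, 5))*(-14) = 0 + (60/7)*(-14) = 0 - 120 = -120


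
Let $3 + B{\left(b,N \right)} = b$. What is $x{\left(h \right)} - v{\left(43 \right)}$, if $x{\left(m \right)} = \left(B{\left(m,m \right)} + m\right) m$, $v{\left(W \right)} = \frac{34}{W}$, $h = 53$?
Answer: $\frac{234703}{43} \approx 5458.2$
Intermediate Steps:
$B{\left(b,N \right)} = -3 + b$
$x{\left(m \right)} = m \left(-3 + 2 m\right)$ ($x{\left(m \right)} = \left(\left(-3 + m\right) + m\right) m = \left(-3 + 2 m\right) m = m \left(-3 + 2 m\right)$)
$x{\left(h \right)} - v{\left(43 \right)} = 53 \left(-3 + 2 \cdot 53\right) - \frac{34}{43} = 53 \left(-3 + 106\right) - 34 \cdot \frac{1}{43} = 53 \cdot 103 - \frac{34}{43} = 5459 - \frac{34}{43} = \frac{234703}{43}$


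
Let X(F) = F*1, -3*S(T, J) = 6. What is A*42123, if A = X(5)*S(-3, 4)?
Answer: -421230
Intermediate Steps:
S(T, J) = -2 (S(T, J) = -⅓*6 = -2)
X(F) = F
A = -10 (A = 5*(-2) = -10)
A*42123 = -10*42123 = -421230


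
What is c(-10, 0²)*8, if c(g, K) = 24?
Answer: 192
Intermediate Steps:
c(-10, 0²)*8 = 24*8 = 192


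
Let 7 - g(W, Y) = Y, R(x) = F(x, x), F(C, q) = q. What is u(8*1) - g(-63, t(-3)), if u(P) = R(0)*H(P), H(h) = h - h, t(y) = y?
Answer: -10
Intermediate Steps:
H(h) = 0
R(x) = x
g(W, Y) = 7 - Y
u(P) = 0 (u(P) = 0*0 = 0)
u(8*1) - g(-63, t(-3)) = 0 - (7 - 1*(-3)) = 0 - (7 + 3) = 0 - 1*10 = 0 - 10 = -10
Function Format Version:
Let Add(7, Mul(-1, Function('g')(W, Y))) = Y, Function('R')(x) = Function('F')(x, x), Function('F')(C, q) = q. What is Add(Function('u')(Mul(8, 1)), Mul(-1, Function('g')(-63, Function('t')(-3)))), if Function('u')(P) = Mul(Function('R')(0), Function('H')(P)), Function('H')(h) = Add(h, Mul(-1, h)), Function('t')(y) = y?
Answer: -10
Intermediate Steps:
Function('H')(h) = 0
Function('R')(x) = x
Function('g')(W, Y) = Add(7, Mul(-1, Y))
Function('u')(P) = 0 (Function('u')(P) = Mul(0, 0) = 0)
Add(Function('u')(Mul(8, 1)), Mul(-1, Function('g')(-63, Function('t')(-3)))) = Add(0, Mul(-1, Add(7, Mul(-1, -3)))) = Add(0, Mul(-1, Add(7, 3))) = Add(0, Mul(-1, 10)) = Add(0, -10) = -10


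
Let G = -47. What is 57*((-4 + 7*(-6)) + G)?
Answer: -5301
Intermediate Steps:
57*((-4 + 7*(-6)) + G) = 57*((-4 + 7*(-6)) - 47) = 57*((-4 - 42) - 47) = 57*(-46 - 47) = 57*(-93) = -5301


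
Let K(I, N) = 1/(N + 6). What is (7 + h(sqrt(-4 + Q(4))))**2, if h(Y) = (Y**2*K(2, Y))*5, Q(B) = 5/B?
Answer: (-10613*I + 3164*sqrt(11))/(4*(-133*I + 24*sqrt(11))) ≈ 23.38 + 5.7325*I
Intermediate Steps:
K(I, N) = 1/(6 + N)
h(Y) = 5*Y**2/(6 + Y) (h(Y) = (Y**2/(6 + Y))*5 = 5*Y**2/(6 + Y))
(7 + h(sqrt(-4 + Q(4))))**2 = (7 + 5*(sqrt(-4 + 5/4))**2/(6 + sqrt(-4 + 5/4)))**2 = (7 + 5*(sqrt(-11/4))**2/(6 + sqrt(-11/4)))**2 = (7 + 5*(I*sqrt(11)/2)**2/(6 + I*sqrt(11)/2))**2 = (7 + 5*(-11/4)/(6 + I*sqrt(11)/2))**2 = (7 - 55/(4*(6 + I*sqrt(11)/2)))**2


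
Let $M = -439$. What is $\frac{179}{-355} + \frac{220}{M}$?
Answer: $- \frac{156681}{155845} \approx -1.0054$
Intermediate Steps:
$\frac{179}{-355} + \frac{220}{M} = \frac{179}{-355} + \frac{220}{-439} = 179 \left(- \frac{1}{355}\right) + 220 \left(- \frac{1}{439}\right) = - \frac{179}{355} - \frac{220}{439} = - \frac{156681}{155845}$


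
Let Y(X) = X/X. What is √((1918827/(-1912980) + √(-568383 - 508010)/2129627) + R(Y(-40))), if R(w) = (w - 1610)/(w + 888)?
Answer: √(-1024924305051728809740994290715 + 171090314465319201896300*I*√1076393)/603621200028490 ≈ 0.00014523 + 1.6772*I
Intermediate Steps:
Y(X) = 1
R(w) = (-1610 + w)/(888 + w)
√((1918827/(-1912980) + √(-568383 - 508010)/2129627) + R(Y(-40))) = √((1918827/(-1912980) + √(-568383 - 508010)/2129627) + (-1610 + 1)/(888 + 1)) = √((1918827*(-1/1912980) + √(-1076393)*(1/2129627)) - 1609/889) = √((-639609/637660 + (I*√1076393)*(1/2129627)) + (1/889)*(-1609)) = √((-639609/637660 + I*√1076393/2129627) - 1609/889) = √(-1594607341/566879740 + I*√1076393/2129627)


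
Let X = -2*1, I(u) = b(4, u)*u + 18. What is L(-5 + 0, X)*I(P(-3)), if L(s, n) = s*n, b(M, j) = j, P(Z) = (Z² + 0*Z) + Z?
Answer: 540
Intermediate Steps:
P(Z) = Z + Z² (P(Z) = (Z² + 0) + Z = Z² + Z = Z + Z²)
I(u) = 18 + u² (I(u) = u*u + 18 = u² + 18 = 18 + u²)
X = -2
L(s, n) = n*s
L(-5 + 0, X)*I(P(-3)) = (-2*(-5 + 0))*(18 + (-3*(1 - 3))²) = (-2*(-5))*(18 + (-3*(-2))²) = 10*(18 + 6²) = 10*(18 + 36) = 10*54 = 540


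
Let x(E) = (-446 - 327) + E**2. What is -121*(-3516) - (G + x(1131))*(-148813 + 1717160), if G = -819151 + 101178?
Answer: -878924758569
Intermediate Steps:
G = -717973
x(E) = -773 + E**2
-121*(-3516) - (G + x(1131))*(-148813 + 1717160) = -121*(-3516) - (-717973 + (-773 + 1131**2))*(-148813 + 1717160) = 425436 - (-717973 + (-773 + 1279161))*1568347 = 425436 - (-717973 + 1278388)*1568347 = 425436 - 560415*1568347 = 425436 - 1*878925184005 = 425436 - 878925184005 = -878924758569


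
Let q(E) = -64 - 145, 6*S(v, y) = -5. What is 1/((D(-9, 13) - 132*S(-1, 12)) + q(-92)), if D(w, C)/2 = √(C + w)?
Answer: -1/95 ≈ -0.010526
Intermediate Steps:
S(v, y) = -⅚ (S(v, y) = (⅙)*(-5) = -⅚)
D(w, C) = 2*√(C + w)
q(E) = -209
1/((D(-9, 13) - 132*S(-1, 12)) + q(-92)) = 1/((2*√(13 - 9) - 132*(-⅚)) - 209) = 1/((2*√4 + 110) - 209) = 1/((2*2 + 110) - 209) = 1/((4 + 110) - 209) = 1/(114 - 209) = 1/(-95) = -1/95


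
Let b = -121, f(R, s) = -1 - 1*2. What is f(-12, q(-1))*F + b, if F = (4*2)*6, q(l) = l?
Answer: -265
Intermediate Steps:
f(R, s) = -3 (f(R, s) = -1 - 2 = -3)
F = 48 (F = 8*6 = 48)
f(-12, q(-1))*F + b = -3*48 - 121 = -144 - 121 = -265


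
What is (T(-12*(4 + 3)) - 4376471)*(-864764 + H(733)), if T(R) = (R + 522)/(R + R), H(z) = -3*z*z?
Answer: 303489485771691/28 ≈ 1.0839e+13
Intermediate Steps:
H(z) = -3*z²
T(R) = (522 + R)/(2*R) (T(R) = (522 + R)/((2*R)) = (522 + R)*(1/(2*R)) = (522 + R)/(2*R))
(T(-12*(4 + 3)) - 4376471)*(-864764 + H(733)) = ((522 - 12*(4 + 3))/(2*((-12*(4 + 3)))) - 4376471)*(-864764 - 3*733²) = ((522 - 12*7)/(2*((-12*7))) - 4376471)*(-864764 - 3*537289) = ((½)*(522 - 84)/(-84) - 4376471)*(-864764 - 1611867) = ((½)*(-1/84)*438 - 4376471)*(-2476631) = (-73/28 - 4376471)*(-2476631) = -122541261/28*(-2476631) = 303489485771691/28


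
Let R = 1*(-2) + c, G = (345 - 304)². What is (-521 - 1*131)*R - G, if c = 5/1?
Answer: -3637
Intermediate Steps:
c = 5 (c = 5*1 = 5)
G = 1681 (G = 41² = 1681)
R = 3 (R = 1*(-2) + 5 = -2 + 5 = 3)
(-521 - 1*131)*R - G = (-521 - 1*131)*3 - 1*1681 = (-521 - 131)*3 - 1681 = -652*3 - 1681 = -1956 - 1681 = -3637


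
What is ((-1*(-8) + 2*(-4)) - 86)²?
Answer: 7396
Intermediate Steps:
((-1*(-8) + 2*(-4)) - 86)² = ((8 - 8) - 86)² = (0 - 86)² = (-86)² = 7396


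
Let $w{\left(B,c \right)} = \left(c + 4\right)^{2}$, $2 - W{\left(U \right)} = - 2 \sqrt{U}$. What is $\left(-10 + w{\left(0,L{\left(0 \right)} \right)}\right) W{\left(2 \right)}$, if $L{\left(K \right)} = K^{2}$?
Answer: $12 + 12 \sqrt{2} \approx 28.971$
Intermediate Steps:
$W{\left(U \right)} = 2 + 2 \sqrt{U}$ ($W{\left(U \right)} = 2 - - 2 \sqrt{U} = 2 + 2 \sqrt{U}$)
$w{\left(B,c \right)} = \left(4 + c\right)^{2}$
$\left(-10 + w{\left(0,L{\left(0 \right)} \right)}\right) W{\left(2 \right)} = \left(-10 + \left(4 + 0^{2}\right)^{2}\right) \left(2 + 2 \sqrt{2}\right) = \left(-10 + \left(4 + 0\right)^{2}\right) \left(2 + 2 \sqrt{2}\right) = \left(-10 + 4^{2}\right) \left(2 + 2 \sqrt{2}\right) = \left(-10 + 16\right) \left(2 + 2 \sqrt{2}\right) = 6 \left(2 + 2 \sqrt{2}\right) = 12 + 12 \sqrt{2}$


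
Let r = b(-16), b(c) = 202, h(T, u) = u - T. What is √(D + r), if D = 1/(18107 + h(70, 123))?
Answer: √4163544335/4540 ≈ 14.213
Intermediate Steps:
D = 1/18160 (D = 1/(18107 + (123 - 1*70)) = 1/(18107 + (123 - 70)) = 1/(18107 + 53) = 1/18160 ≈ 5.5066e-5)
r = 202
√(D + r) = √(1/18160 + 202) = √(3668321/18160) = √4163544335/4540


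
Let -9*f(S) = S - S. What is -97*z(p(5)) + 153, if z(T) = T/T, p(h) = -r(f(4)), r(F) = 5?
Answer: 56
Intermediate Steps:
f(S) = 0 (f(S) = -(S - S)/9 = -1/9*0 = 0)
p(h) = -5 (p(h) = -1*5 = -5)
z(T) = 1
-97*z(p(5)) + 153 = -97*1 + 153 = -97 + 153 = 56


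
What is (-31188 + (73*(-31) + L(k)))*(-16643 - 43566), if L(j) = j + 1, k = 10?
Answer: 2013388960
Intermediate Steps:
L(j) = 1 + j
(-31188 + (73*(-31) + L(k)))*(-16643 - 43566) = (-31188 + (73*(-31) + (1 + 10)))*(-16643 - 43566) = (-31188 + (-2263 + 11))*(-60209) = (-31188 - 2252)*(-60209) = -33440*(-60209) = 2013388960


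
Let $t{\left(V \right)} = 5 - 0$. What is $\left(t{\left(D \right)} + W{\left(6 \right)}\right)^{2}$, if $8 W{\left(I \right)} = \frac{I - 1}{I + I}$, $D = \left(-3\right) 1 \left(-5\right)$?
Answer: $\frac{235225}{9216} \approx 25.524$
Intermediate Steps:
$D = 15$ ($D = \left(-3\right) \left(-5\right) = 15$)
$W{\left(I \right)} = \frac{-1 + I}{16 I}$ ($W{\left(I \right)} = \frac{\left(I - 1\right) \frac{1}{I + I}}{8} = \frac{\left(-1 + I\right) \frac{1}{2 I}}{8} = \frac{\frac{1}{2} \frac{1}{I} \left(-1 + I\right)}{8} = \frac{-1 + I}{16 I}$)
$t{\left(V \right)} = 5$ ($t{\left(V \right)} = 5 + 0 = 5$)
$\left(t{\left(D \right)} + W{\left(6 \right)}\right)^{2} = \left(5 + \frac{-1 + 6}{16 \cdot 6}\right)^{2} = \left(5 + \frac{1}{16} \cdot \frac{1}{6} \cdot 5\right)^{2} = \left(5 + \frac{5}{96}\right)^{2} = \left(\frac{485}{96}\right)^{2} = \frac{235225}{9216}$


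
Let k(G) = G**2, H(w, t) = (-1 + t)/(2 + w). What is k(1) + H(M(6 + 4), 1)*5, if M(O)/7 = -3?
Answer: 1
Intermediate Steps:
M(O) = -21 (M(O) = 7*(-3) = -21)
H(w, t) = (-1 + t)/(2 + w)
k(1) + H(M(6 + 4), 1)*5 = 1**2 + ((-1 + 1)/(2 - 21))*5 = 1 + (0/(-19))*5 = 1 - 1/19*0*5 = 1 + 0*5 = 1 + 0 = 1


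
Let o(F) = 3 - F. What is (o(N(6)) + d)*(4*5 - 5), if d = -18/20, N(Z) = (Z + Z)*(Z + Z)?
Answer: -4257/2 ≈ -2128.5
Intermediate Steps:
N(Z) = 4*Z**2 (N(Z) = (2*Z)*(2*Z) = 4*Z**2)
d = -9/10 (d = -18*1/20 = -9/10 ≈ -0.90000)
(o(N(6)) + d)*(4*5 - 5) = ((3 - 4*6**2) - 9/10)*(4*5 - 5) = ((3 - 4*36) - 9/10)*(20 - 5) = ((3 - 1*144) - 9/10)*15 = ((3 - 144) - 9/10)*15 = (-141 - 9/10)*15 = -1419/10*15 = -4257/2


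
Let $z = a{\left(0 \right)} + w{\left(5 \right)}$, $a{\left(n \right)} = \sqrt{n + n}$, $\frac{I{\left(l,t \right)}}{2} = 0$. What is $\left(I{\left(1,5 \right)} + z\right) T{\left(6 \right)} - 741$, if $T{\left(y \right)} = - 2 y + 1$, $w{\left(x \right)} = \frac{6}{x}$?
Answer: $- \frac{3771}{5} \approx -754.2$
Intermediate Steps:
$I{\left(l,t \right)} = 0$ ($I{\left(l,t \right)} = 2 \cdot 0 = 0$)
$a{\left(n \right)} = \sqrt{2} \sqrt{n}$ ($a{\left(n \right)} = \sqrt{2 n} = \sqrt{2} \sqrt{n}$)
$z = \frac{6}{5}$ ($z = \sqrt{2} \sqrt{0} + \frac{6}{5} = \sqrt{2} \cdot 0 + 6 \cdot \frac{1}{5} = 0 + \frac{6}{5} = \frac{6}{5} \approx 1.2$)
$T{\left(y \right)} = 1 - 2 y$
$\left(I{\left(1,5 \right)} + z\right) T{\left(6 \right)} - 741 = \left(0 + \frac{6}{5}\right) \left(1 - 12\right) - 741 = \frac{6 \left(1 - 12\right)}{5} - 741 = \frac{6}{5} \left(-11\right) - 741 = - \frac{66}{5} - 741 = - \frac{3771}{5}$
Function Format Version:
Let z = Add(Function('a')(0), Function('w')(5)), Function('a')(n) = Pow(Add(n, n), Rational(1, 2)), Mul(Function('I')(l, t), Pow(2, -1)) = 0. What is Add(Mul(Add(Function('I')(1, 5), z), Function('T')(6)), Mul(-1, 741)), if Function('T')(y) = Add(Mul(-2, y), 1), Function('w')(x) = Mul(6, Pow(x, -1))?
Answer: Rational(-3771, 5) ≈ -754.20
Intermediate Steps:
Function('I')(l, t) = 0 (Function('I')(l, t) = Mul(2, 0) = 0)
Function('a')(n) = Mul(Pow(2, Rational(1, 2)), Pow(n, Rational(1, 2))) (Function('a')(n) = Pow(Mul(2, n), Rational(1, 2)) = Mul(Pow(2, Rational(1, 2)), Pow(n, Rational(1, 2))))
z = Rational(6, 5) (z = Add(Mul(Pow(2, Rational(1, 2)), Pow(0, Rational(1, 2))), Mul(6, Pow(5, -1))) = Add(Mul(Pow(2, Rational(1, 2)), 0), Mul(6, Rational(1, 5))) = Add(0, Rational(6, 5)) = Rational(6, 5) ≈ 1.2000)
Function('T')(y) = Add(1, Mul(-2, y))
Add(Mul(Add(Function('I')(1, 5), z), Function('T')(6)), Mul(-1, 741)) = Add(Mul(Add(0, Rational(6, 5)), Add(1, Mul(-2, 6))), Mul(-1, 741)) = Add(Mul(Rational(6, 5), Add(1, -12)), -741) = Add(Mul(Rational(6, 5), -11), -741) = Add(Rational(-66, 5), -741) = Rational(-3771, 5)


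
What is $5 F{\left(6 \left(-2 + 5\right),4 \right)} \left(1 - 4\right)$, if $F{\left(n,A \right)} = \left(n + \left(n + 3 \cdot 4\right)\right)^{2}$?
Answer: $-34560$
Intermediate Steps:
$F{\left(n,A \right)} = \left(12 + 2 n\right)^{2}$ ($F{\left(n,A \right)} = \left(n + \left(n + 12\right)\right)^{2} = \left(n + \left(12 + n\right)\right)^{2} = \left(12 + 2 n\right)^{2}$)
$5 F{\left(6 \left(-2 + 5\right),4 \right)} \left(1 - 4\right) = 5 \cdot 4 \left(6 + 6 \left(-2 + 5\right)\right)^{2} \left(1 - 4\right) = 5 \cdot 4 \left(6 + 6 \cdot 3\right)^{2} \left(-3\right) = 5 \cdot 4 \left(6 + 18\right)^{2} \left(-3\right) = 5 \cdot 4 \cdot 24^{2} \left(-3\right) = 5 \cdot 4 \cdot 576 \left(-3\right) = 5 \cdot 2304 \left(-3\right) = 11520 \left(-3\right) = -34560$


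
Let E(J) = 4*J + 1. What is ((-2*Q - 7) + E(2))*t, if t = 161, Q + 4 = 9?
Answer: -1288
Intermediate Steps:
Q = 5 (Q = -4 + 9 = 5)
E(J) = 1 + 4*J
((-2*Q - 7) + E(2))*t = ((-2*5 - 7) + (1 + 4*2))*161 = ((-10 - 7) + (1 + 8))*161 = (-17 + 9)*161 = -8*161 = -1288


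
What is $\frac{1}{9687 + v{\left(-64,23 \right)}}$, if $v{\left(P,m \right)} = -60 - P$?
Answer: $\frac{1}{9691} \approx 0.00010319$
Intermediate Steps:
$\frac{1}{9687 + v{\left(-64,23 \right)}} = \frac{1}{9687 - -4} = \frac{1}{9687 + \left(-60 + 64\right)} = \frac{1}{9687 + 4} = \frac{1}{9691}$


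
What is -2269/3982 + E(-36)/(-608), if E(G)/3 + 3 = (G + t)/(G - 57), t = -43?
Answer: -2623107/4690796 ≈ -0.55920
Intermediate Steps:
E(G) = -9 + 3*(-43 + G)/(-57 + G) (E(G) = -9 + 3*((G - 43)/(G - 57)) = -9 + 3*((-43 + G)/(-57 + G)) = -9 + 3*(-43 + G)/(-57 + G))
-2269/3982 + E(-36)/(-608) = -2269/3982 + (6*(64 - 1*(-36))/(-57 - 36))/(-608) = -2269*1/3982 + (6*(64 + 36)/(-93))*(-1/608) = -2269/3982 + (6*(-1/93)*100)*(-1/608) = -2269/3982 - 200/31*(-1/608) = -2269/3982 + 25/2356 = -2623107/4690796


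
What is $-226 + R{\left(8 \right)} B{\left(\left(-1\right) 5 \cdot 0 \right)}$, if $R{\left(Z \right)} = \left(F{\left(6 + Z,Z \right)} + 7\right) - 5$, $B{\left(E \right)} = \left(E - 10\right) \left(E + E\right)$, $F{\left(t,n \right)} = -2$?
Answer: $-226$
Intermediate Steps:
$B{\left(E \right)} = 2 E \left(-10 + E\right)$ ($B{\left(E \right)} = \left(-10 + E\right) 2 E = 2 E \left(-10 + E\right)$)
$R{\left(Z \right)} = 0$ ($R{\left(Z \right)} = \left(-2 + 7\right) - 5 = 5 - 5 = 0$)
$-226 + R{\left(8 \right)} B{\left(\left(-1\right) 5 \cdot 0 \right)} = -226 + 0 \cdot 2 \left(-1\right) 5 \cdot 0 \left(-10 + \left(-1\right) 5 \cdot 0\right) = -226 + 0 \cdot 2 \left(\left(-5\right) 0\right) \left(-10 - 0\right) = -226 + 0 \cdot 2 \cdot 0 \left(-10 + 0\right) = -226 + 0 \cdot 2 \cdot 0 \left(-10\right) = -226 + 0 \cdot 0 = -226 + 0 = -226$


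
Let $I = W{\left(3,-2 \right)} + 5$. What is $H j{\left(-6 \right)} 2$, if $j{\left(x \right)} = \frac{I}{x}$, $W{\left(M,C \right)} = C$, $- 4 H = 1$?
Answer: $\frac{1}{4} \approx 0.25$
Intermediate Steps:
$H = - \frac{1}{4}$ ($H = \left(- \frac{1}{4}\right) 1 = - \frac{1}{4} \approx -0.25$)
$I = 3$ ($I = -2 + 5 = 3$)
$j{\left(x \right)} = \frac{3}{x}$
$H j{\left(-6 \right)} 2 = - \frac{3 \frac{1}{-6}}{4} \cdot 2 = - \frac{3 \left(- \frac{1}{6}\right)}{4} \cdot 2 = \left(- \frac{1}{4}\right) \left(- \frac{1}{2}\right) 2 = \frac{1}{8} \cdot 2 = \frac{1}{4}$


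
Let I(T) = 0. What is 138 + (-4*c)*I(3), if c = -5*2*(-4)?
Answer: 138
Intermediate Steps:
c = 40 (c = -10*(-4) = 40)
138 + (-4*c)*I(3) = 138 - 4*40*0 = 138 - 160*0 = 138 + 0 = 138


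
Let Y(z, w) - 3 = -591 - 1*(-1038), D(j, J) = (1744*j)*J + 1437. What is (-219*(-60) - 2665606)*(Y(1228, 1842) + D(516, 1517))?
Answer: -3621030551074830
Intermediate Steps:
D(j, J) = 1437 + 1744*J*j (D(j, J) = 1744*J*j + 1437 = 1437 + 1744*J*j)
Y(z, w) = 450 (Y(z, w) = 3 + (-591 - 1*(-1038)) = 3 + (-591 + 1038) = 3 + 447 = 450)
(-219*(-60) - 2665606)*(Y(1228, 1842) + D(516, 1517)) = (-219*(-60) - 2665606)*(450 + (1437 + 1744*1517*516)) = (13140 - 2665606)*(450 + (1437 + 1365154368)) = -2652466*(450 + 1365155805) = -2652466*1365156255 = -3621030551074830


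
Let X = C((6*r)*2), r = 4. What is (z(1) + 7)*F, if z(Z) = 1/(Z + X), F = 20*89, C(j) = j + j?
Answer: 1210400/97 ≈ 12478.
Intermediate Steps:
C(j) = 2*j
X = 96 (X = 2*((6*4)*2) = 2*(24*2) = 2*48 = 96)
F = 1780
z(Z) = 1/(96 + Z) (z(Z) = 1/(Z + 96) = 1/(96 + Z))
(z(1) + 7)*F = (1/(96 + 1) + 7)*1780 = (1/97 + 7)*1780 = (680/97)*1780 = 1210400/97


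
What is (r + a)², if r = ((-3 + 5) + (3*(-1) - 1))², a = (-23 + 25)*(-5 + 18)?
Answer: 900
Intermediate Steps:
a = 26 (a = 2*13 = 26)
r = 4 (r = (2 + (-3 - 1))² = (2 - 4)² = (-2)² = 4)
(r + a)² = (4 + 26)² = 30² = 900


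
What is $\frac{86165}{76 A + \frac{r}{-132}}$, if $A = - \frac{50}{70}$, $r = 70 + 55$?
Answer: $- \frac{15923292}{10207} \approx -1560.0$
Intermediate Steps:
$r = 125$
$A = - \frac{5}{7}$ ($A = \left(-50\right) \frac{1}{70} = - \frac{5}{7} \approx -0.71429$)
$\frac{86165}{76 A + \frac{r}{-132}} = \frac{86165}{76 \left(- \frac{5}{7}\right) + \frac{125}{-132}} = \frac{86165}{- \frac{380}{7} + 125 \left(- \frac{1}{132}\right)} = \frac{86165}{- \frac{380}{7} - \frac{125}{132}} = \frac{86165}{- \frac{51035}{924}} = 86165 \left(- \frac{924}{51035}\right) = - \frac{15923292}{10207}$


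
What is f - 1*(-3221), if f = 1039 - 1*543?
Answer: 3717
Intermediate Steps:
f = 496 (f = 1039 - 543 = 496)
f - 1*(-3221) = 496 - 1*(-3221) = 496 + 3221 = 3717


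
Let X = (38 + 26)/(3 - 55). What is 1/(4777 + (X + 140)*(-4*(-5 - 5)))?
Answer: 13/134261 ≈ 9.6826e-5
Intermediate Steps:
X = -16/13 (X = 64/(-52) = 64*(-1/52) = -16/13 ≈ -1.2308)
1/(4777 + (X + 140)*(-4*(-5 - 5))) = 1/(4777 + (-16/13 + 140)*(-4*(-5 - 5))) = 1/(4777 + 1804*(-4*(-10))/13) = 1/(4777 + (1804/13)*40) = 1/(4777 + 72160/13) = 1/(134261/13) = 13/134261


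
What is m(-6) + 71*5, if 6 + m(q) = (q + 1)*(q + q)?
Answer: 409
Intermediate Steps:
m(q) = -6 + 2*q*(1 + q) (m(q) = -6 + (q + 1)*(q + q) = -6 + (1 + q)*(2*q) = -6 + 2*q*(1 + q))
m(-6) + 71*5 = (-6 + 2*(-6) + 2*(-6)²) + 71*5 = (-6 - 12 + 2*36) + 355 = (-6 - 12 + 72) + 355 = 54 + 355 = 409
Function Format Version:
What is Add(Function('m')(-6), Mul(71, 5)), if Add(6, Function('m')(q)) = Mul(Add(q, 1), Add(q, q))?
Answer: 409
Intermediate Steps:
Function('m')(q) = Add(-6, Mul(2, q, Add(1, q))) (Function('m')(q) = Add(-6, Mul(Add(q, 1), Add(q, q))) = Add(-6, Mul(Add(1, q), Mul(2, q))) = Add(-6, Mul(2, q, Add(1, q))))
Add(Function('m')(-6), Mul(71, 5)) = Add(Add(-6, Mul(2, -6), Mul(2, Pow(-6, 2))), Mul(71, 5)) = Add(Add(-6, -12, Mul(2, 36)), 355) = Add(Add(-6, -12, 72), 355) = Add(54, 355) = 409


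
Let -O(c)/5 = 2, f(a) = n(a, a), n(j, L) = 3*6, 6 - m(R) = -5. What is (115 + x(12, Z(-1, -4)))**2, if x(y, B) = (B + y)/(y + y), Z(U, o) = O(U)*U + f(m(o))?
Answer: 122500/9 ≈ 13611.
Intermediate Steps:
m(R) = 11 (m(R) = 6 - 1*(-5) = 6 + 5 = 11)
n(j, L) = 18
f(a) = 18
O(c) = -10 (O(c) = -5*2 = -10)
Z(U, o) = 18 - 10*U (Z(U, o) = -10*U + 18 = 18 - 10*U)
x(y, B) = (B + y)/(2*y) (x(y, B) = (B + y)/((2*y)) = (B + y)*(1/(2*y)) = (B + y)/(2*y))
(115 + x(12, Z(-1, -4)))**2 = (115 + (1/2)*((18 - 10*(-1)) + 12)/12)**2 = (115 + (1/2)*(1/12)*((18 + 10) + 12))**2 = (115 + (1/2)*(1/12)*(28 + 12))**2 = (115 + (1/2)*(1/12)*40)**2 = (115 + 5/3)**2 = (350/3)**2 = 122500/9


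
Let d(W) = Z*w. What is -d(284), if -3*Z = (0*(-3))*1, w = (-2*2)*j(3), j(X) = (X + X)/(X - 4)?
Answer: 0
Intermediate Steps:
j(X) = 2*X/(-4 + X) (j(X) = (2*X)/(-4 + X) = 2*X/(-4 + X))
w = 24 (w = (-2*2)*(2*3/(-4 + 3)) = -8*3/(-1) = -8*3*(-1) = -4*(-6) = 24)
Z = 0 (Z = -0*(-3)/3 = -0 = -1/3*0 = 0)
d(W) = 0 (d(W) = 0*24 = 0)
-d(284) = -1*0 = 0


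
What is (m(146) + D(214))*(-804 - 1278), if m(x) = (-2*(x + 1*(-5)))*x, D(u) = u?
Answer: 85274556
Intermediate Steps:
m(x) = x*(10 - 2*x) (m(x) = (-2*(x - 5))*x = (-2*(-5 + x))*x = (10 - 2*x)*x = x*(10 - 2*x))
(m(146) + D(214))*(-804 - 1278) = (2*146*(5 - 1*146) + 214)*(-804 - 1278) = (2*146*(5 - 146) + 214)*(-2082) = (2*146*(-141) + 214)*(-2082) = (-41172 + 214)*(-2082) = -40958*(-2082) = 85274556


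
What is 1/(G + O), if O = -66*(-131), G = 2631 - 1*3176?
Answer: 1/8101 ≈ 0.00012344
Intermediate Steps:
G = -545 (G = 2631 - 3176 = -545)
O = 8646
1/(G + O) = 1/(-545 + 8646) = 1/8101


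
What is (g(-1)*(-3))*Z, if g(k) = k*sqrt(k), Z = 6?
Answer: 18*I ≈ 18.0*I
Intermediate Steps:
g(k) = k**(3/2)
(g(-1)*(-3))*Z = ((-1)**(3/2)*(-3))*6 = (-I*(-3))*6 = (3*I)*6 = 18*I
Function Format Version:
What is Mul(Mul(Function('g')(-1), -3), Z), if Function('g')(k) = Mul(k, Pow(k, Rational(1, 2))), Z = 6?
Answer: Mul(18, I) ≈ Mul(18.000, I)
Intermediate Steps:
Function('g')(k) = Pow(k, Rational(3, 2))
Mul(Mul(Function('g')(-1), -3), Z) = Mul(Mul(Pow(-1, Rational(3, 2)), -3), 6) = Mul(Mul(Mul(-1, I), -3), 6) = Mul(Mul(3, I), 6) = Mul(18, I)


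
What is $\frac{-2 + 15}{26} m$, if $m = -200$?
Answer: $-100$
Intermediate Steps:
$\frac{-2 + 15}{26} m = \frac{-2 + 15}{26} \left(-200\right) = 13 \cdot \frac{1}{26} \left(-200\right) = \frac{1}{2} \left(-200\right) = -100$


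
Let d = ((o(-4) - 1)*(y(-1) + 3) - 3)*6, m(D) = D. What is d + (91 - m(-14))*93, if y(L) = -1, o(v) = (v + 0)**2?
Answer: 9927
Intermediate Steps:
o(v) = v**2
d = 162 (d = (((-4)**2 - 1)*(-1 + 3) - 3)*6 = ((16 - 1)*2 - 3)*6 = (15*2 - 3)*6 = (30 - 3)*6 = 27*6 = 162)
d + (91 - m(-14))*93 = 162 + (91 - 1*(-14))*93 = 162 + (91 + 14)*93 = 162 + 105*93 = 162 + 9765 = 9927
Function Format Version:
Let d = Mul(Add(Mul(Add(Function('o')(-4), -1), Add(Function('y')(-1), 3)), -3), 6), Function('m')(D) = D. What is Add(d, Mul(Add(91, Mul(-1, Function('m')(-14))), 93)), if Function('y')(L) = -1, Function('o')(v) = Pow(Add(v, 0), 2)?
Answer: 9927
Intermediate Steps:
Function('o')(v) = Pow(v, 2)
d = 162 (d = Mul(Add(Mul(Add(Pow(-4, 2), -1), Add(-1, 3)), -3), 6) = Mul(Add(Mul(Add(16, -1), 2), -3), 6) = Mul(Add(Mul(15, 2), -3), 6) = Mul(Add(30, -3), 6) = Mul(27, 6) = 162)
Add(d, Mul(Add(91, Mul(-1, Function('m')(-14))), 93)) = Add(162, Mul(Add(91, Mul(-1, -14)), 93)) = Add(162, Mul(Add(91, 14), 93)) = Add(162, Mul(105, 93)) = Add(162, 9765) = 9927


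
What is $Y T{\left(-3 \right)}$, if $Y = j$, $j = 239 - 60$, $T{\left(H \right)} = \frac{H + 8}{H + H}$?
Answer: $- \frac{895}{6} \approx -149.17$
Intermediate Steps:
$T{\left(H \right)} = \frac{8 + H}{2 H}$
$j = 179$ ($j = 239 - 60 = 179$)
$Y = 179$
$Y T{\left(-3 \right)} = 179 \frac{8 - 3}{2 \left(-3\right)} = 179 \cdot \frac{1}{2} \left(- \frac{1}{3}\right) 5 = 179 \left(- \frac{5}{6}\right) = - \frac{895}{6}$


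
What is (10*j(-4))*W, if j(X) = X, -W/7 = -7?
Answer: -1960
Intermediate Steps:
W = 49 (W = -7*(-7) = 49)
(10*j(-4))*W = (10*(-4))*49 = -40*49 = -1960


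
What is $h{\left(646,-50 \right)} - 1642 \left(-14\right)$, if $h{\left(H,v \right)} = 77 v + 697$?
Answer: $19835$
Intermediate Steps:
$h{\left(H,v \right)} = 697 + 77 v$
$h{\left(646,-50 \right)} - 1642 \left(-14\right) = \left(697 + 77 \left(-50\right)\right) - 1642 \left(-14\right) = \left(697 - 3850\right) - -22988 = -3153 + 22988 = 19835$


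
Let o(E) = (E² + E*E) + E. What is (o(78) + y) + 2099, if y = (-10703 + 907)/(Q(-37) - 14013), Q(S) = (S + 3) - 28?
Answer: 201915671/14075 ≈ 14346.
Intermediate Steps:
Q(S) = -25 + S (Q(S) = (3 + S) - 28 = -25 + S)
o(E) = E + 2*E² (o(E) = (E² + E²) + E = 2*E² + E = E + 2*E²)
y = 9796/14075 (y = (-10703 + 907)/((-25 - 37) - 14013) = -9796/(-62 - 14013) = -9796/(-14075) = -9796*(-1/14075) = 9796/14075 ≈ 0.69599)
(o(78) + y) + 2099 = (78*(1 + 2*78) + 9796/14075) + 2099 = (78*(1 + 156) + 9796/14075) + 2099 = (78*157 + 9796/14075) + 2099 = (12246 + 9796/14075) + 2099 = 172372246/14075 + 2099 = 201915671/14075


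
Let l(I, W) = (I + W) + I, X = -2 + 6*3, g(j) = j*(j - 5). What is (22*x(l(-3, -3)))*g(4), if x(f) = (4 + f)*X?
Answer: 7040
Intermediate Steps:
g(j) = j*(-5 + j)
X = 16 (X = -2 + 18 = 16)
l(I, W) = W + 2*I
x(f) = 64 + 16*f (x(f) = (4 + f)*16 = 64 + 16*f)
(22*x(l(-3, -3)))*g(4) = (22*(64 + 16*(-3 + 2*(-3))))*(4*(-5 + 4)) = (22*(64 + 16*(-3 - 6)))*(4*(-1)) = (22*(64 + 16*(-9)))*(-4) = (22*(64 - 144))*(-4) = (22*(-80))*(-4) = -1760*(-4) = 7040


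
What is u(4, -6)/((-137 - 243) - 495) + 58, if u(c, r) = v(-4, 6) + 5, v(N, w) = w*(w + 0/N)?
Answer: 50709/875 ≈ 57.953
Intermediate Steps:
v(N, w) = w² (v(N, w) = w*(w + 0) = w*w = w²)
u(c, r) = 41 (u(c, r) = 6² + 5 = 36 + 5 = 41)
u(4, -6)/((-137 - 243) - 495) + 58 = 41/((-137 - 243) - 495) + 58 = 41/(-380 - 495) + 58 = 41/(-875) + 58 = 41*(-1/875) + 58 = -41/875 + 58 = 50709/875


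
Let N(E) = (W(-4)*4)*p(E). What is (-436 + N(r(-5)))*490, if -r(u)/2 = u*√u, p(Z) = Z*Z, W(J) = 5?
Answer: -5113640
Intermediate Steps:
p(Z) = Z²
r(u) = -2*u^(3/2) (r(u) = -2*u*√u = -2*u^(3/2))
N(E) = 20*E² (N(E) = (5*4)*E² = 20*E²)
(-436 + N(r(-5)))*490 = (-436 + 20*(-(-10)*I*√5)²)*490 = (-436 + 20*(10*I*√5)²)*490 = (-436 + 20*(-500))*490 = (-436 - 10000)*490 = -10436*490 = -5113640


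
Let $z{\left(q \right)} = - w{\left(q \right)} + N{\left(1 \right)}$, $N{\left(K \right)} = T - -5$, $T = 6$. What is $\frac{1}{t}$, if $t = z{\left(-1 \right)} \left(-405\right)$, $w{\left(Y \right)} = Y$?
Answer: $- \frac{1}{4860} \approx -0.00020576$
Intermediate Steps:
$N{\left(K \right)} = 11$ ($N{\left(K \right)} = 6 - -5 = 6 + 5 = 11$)
$z{\left(q \right)} = 11 - q$ ($z{\left(q \right)} = - q + 11 = 11 - q$)
$t = -4860$ ($t = \left(11 - -1\right) \left(-405\right) = \left(11 + 1\right) \left(-405\right) = 12 \left(-405\right) = -4860$)
$\frac{1}{t} = \frac{1}{-4860} = - \frac{1}{4860}$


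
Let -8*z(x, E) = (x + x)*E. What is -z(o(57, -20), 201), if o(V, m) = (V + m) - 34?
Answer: 603/4 ≈ 150.75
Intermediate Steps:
o(V, m) = -34 + V + m
z(x, E) = -E*x/4 (z(x, E) = -(x + x)*E/8 = -2*x*E/8 = -E*x/4)
-z(o(57, -20), 201) = -(-1)*201*(-34 + 57 - 20)/4 = -(-1)*201*3/4 = -1*(-603/4) = 603/4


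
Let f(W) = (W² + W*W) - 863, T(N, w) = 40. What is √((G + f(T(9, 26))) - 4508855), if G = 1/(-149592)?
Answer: I*√25211451842490486/74796 ≈ 2122.9*I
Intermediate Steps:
G = -1/149592 ≈ -6.6849e-6
f(W) = -863 + 2*W² (f(W) = (W² + W²) - 863 = 2*W² - 863 = -863 + 2*W²)
√((G + f(T(9, 26))) - 4508855) = √((-1/149592 + (-863 + 2*40²)) - 4508855) = √((-1/149592 + (-863 + 2*1600)) - 4508855) = √((-1/149592 + (-863 + 3200)) - 4508855) = √((-1/149592 + 2337) - 4508855) = √(349596503/149592 - 4508855) = √(-674139040657/149592) = I*√25211451842490486/74796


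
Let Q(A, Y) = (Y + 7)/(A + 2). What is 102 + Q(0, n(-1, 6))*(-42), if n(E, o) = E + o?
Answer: -150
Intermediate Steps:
Q(A, Y) = (7 + Y)/(2 + A)
102 + Q(0, n(-1, 6))*(-42) = 102 + ((7 + (-1 + 6))/(2 + 0))*(-42) = 102 + ((7 + 5)/2)*(-42) = 102 + ((1/2)*12)*(-42) = 102 + 6*(-42) = 102 - 252 = -150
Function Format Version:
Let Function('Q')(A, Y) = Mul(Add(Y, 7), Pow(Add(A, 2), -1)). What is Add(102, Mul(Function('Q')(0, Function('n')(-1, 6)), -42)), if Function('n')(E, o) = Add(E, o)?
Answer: -150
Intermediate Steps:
Function('Q')(A, Y) = Mul(Pow(Add(2, A), -1), Add(7, Y)) (Function('Q')(A, Y) = Mul(Add(7, Y), Pow(Add(2, A), -1)) = Mul(Pow(Add(2, A), -1), Add(7, Y)))
Add(102, Mul(Function('Q')(0, Function('n')(-1, 6)), -42)) = Add(102, Mul(Mul(Pow(Add(2, 0), -1), Add(7, Add(-1, 6))), -42)) = Add(102, Mul(Mul(Pow(2, -1), Add(7, 5)), -42)) = Add(102, Mul(Mul(Rational(1, 2), 12), -42)) = Add(102, Mul(6, -42)) = Add(102, -252) = -150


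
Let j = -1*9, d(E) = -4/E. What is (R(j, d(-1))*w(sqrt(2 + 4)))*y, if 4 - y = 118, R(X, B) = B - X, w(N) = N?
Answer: -1482*sqrt(6) ≈ -3630.1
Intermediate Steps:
j = -9
y = -114 (y = 4 - 1*118 = 4 - 118 = -114)
(R(j, d(-1))*w(sqrt(2 + 4)))*y = ((-4/(-1) - 1*(-9))*sqrt(2 + 4))*(-114) = ((-4*(-1) + 9)*sqrt(6))*(-114) = ((4 + 9)*sqrt(6))*(-114) = (13*sqrt(6))*(-114) = -1482*sqrt(6)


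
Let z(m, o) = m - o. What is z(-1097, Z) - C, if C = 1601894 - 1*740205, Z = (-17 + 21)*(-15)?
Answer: -862726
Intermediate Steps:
Z = -60 (Z = 4*(-15) = -60)
C = 861689 (C = 1601894 - 740205 = 861689)
z(-1097, Z) - C = (-1097 - 1*(-60)) - 1*861689 = (-1097 + 60) - 861689 = -1037 - 861689 = -862726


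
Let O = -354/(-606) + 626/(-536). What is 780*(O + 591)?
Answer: 3116370465/6767 ≈ 4.6052e+5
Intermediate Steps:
O = -15801/27068 (O = -354*(-1/606) + 626*(-1/536) = 59/101 - 313/268 = -15801/27068 ≈ -0.58375)
780*(O + 591) = 780*(-15801/27068 + 591) = 780*(15981387/27068) = 3116370465/6767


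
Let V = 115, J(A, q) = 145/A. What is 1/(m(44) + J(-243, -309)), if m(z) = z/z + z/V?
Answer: 27945/21962 ≈ 1.2724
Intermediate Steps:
m(z) = 1 + z/115 (m(z) = z/z + z/115 = 1 + z*(1/115) = 1 + z/115)
1/(m(44) + J(-243, -309)) = 1/((1 + (1/115)*44) + 145/(-243)) = 1/((1 + 44/115) + 145*(-1/243)) = 1/(159/115 - 145/243) = 1/(21962/27945) = 27945/21962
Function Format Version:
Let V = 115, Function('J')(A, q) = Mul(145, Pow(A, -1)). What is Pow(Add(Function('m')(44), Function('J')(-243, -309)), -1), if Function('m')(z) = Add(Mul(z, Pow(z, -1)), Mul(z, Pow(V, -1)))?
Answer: Rational(27945, 21962) ≈ 1.2724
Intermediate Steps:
Function('m')(z) = Add(1, Mul(Rational(1, 115), z)) (Function('m')(z) = Add(Mul(z, Pow(z, -1)), Mul(z, Pow(115, -1))) = Add(1, Mul(z, Rational(1, 115))) = Add(1, Mul(Rational(1, 115), z)))
Pow(Add(Function('m')(44), Function('J')(-243, -309)), -1) = Pow(Add(Add(1, Mul(Rational(1, 115), 44)), Mul(145, Pow(-243, -1))), -1) = Pow(Add(Add(1, Rational(44, 115)), Mul(145, Rational(-1, 243))), -1) = Pow(Add(Rational(159, 115), Rational(-145, 243)), -1) = Pow(Rational(21962, 27945), -1) = Rational(27945, 21962)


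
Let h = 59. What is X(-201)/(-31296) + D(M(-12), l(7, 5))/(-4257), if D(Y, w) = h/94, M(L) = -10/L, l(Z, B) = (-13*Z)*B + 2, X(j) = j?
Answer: 13097549/2087224128 ≈ 0.0062751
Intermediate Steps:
l(Z, B) = 2 - 13*B*Z (l(Z, B) = -13*B*Z + 2 = 2 - 13*B*Z)
D(Y, w) = 59/94
X(-201)/(-31296) + D(M(-12), l(7, 5))/(-4257) = -201/(-31296) + (59/94)/(-4257) = -201*(-1/31296) + (59/94)*(-1/4257) = 67/10432 - 59/400158 = 13097549/2087224128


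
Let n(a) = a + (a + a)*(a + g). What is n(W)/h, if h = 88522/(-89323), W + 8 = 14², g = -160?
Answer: -478592634/44261 ≈ -10813.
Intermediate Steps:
W = 188 (W = -8 + 14² = -8 + 196 = 188)
n(a) = a + 2*a*(-160 + a) (n(a) = a + (a + a)*(a - 160) = a + (2*a)*(-160 + a) = a + 2*a*(-160 + a))
h = -88522/89323 (h = 88522*(-1/89323) = -88522/89323 ≈ -0.99103)
n(W)/h = (188*(-319 + 2*188))/(-88522/89323) = (188*(-319 + 376))*(-89323/88522) = (188*57)*(-89323/88522) = 10716*(-89323/88522) = -478592634/44261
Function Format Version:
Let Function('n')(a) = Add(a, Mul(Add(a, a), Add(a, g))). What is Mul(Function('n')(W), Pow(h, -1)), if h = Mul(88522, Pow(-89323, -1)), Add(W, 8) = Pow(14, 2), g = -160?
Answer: Rational(-478592634, 44261) ≈ -10813.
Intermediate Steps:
W = 188 (W = Add(-8, Pow(14, 2)) = Add(-8, 196) = 188)
Function('n')(a) = Add(a, Mul(2, a, Add(-160, a))) (Function('n')(a) = Add(a, Mul(Add(a, a), Add(a, -160))) = Add(a, Mul(Mul(2, a), Add(-160, a))) = Add(a, Mul(2, a, Add(-160, a))))
h = Rational(-88522, 89323) (h = Mul(88522, Rational(-1, 89323)) = Rational(-88522, 89323) ≈ -0.99103)
Mul(Function('n')(W), Pow(h, -1)) = Mul(Mul(188, Add(-319, Mul(2, 188))), Pow(Rational(-88522, 89323), -1)) = Mul(Mul(188, Add(-319, 376)), Rational(-89323, 88522)) = Mul(Mul(188, 57), Rational(-89323, 88522)) = Mul(10716, Rational(-89323, 88522)) = Rational(-478592634, 44261)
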